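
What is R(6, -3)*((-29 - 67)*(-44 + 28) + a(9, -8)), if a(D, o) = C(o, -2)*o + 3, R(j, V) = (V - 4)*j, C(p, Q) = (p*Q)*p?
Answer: -107646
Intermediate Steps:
C(p, Q) = Q*p**2 (C(p, Q) = (Q*p)*p = Q*p**2)
R(j, V) = j*(-4 + V) (R(j, V) = (-4 + V)*j = j*(-4 + V))
a(D, o) = 3 - 2*o**3 (a(D, o) = (-2*o**2)*o + 3 = -2*o**3 + 3 = 3 - 2*o**3)
R(6, -3)*((-29 - 67)*(-44 + 28) + a(9, -8)) = (6*(-4 - 3))*((-29 - 67)*(-44 + 28) + (3 - 2*(-8)**3)) = (6*(-7))*(-96*(-16) + (3 - 2*(-512))) = -42*(1536 + (3 + 1024)) = -42*(1536 + 1027) = -42*2563 = -107646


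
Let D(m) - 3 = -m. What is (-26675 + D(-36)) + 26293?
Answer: -343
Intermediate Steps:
D(m) = 3 - m
(-26675 + D(-36)) + 26293 = (-26675 + (3 - 1*(-36))) + 26293 = (-26675 + (3 + 36)) + 26293 = (-26675 + 39) + 26293 = -26636 + 26293 = -343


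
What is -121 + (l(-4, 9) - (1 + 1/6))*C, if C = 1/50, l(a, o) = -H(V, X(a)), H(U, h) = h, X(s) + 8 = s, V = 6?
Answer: -7247/60 ≈ -120.78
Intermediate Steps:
X(s) = -8 + s
l(a, o) = 8 - a (l(a, o) = -(-8 + a) = 8 - a)
C = 1/50 ≈ 0.020000
-121 + (l(-4, 9) - (1 + 1/6))*C = -121 + ((8 - 1*(-4)) - (1 + 1/6))*(1/50) = -121 + ((8 + 4) - (1 + ⅙))*(1/50) = -121 + (12 - 1*7/6)*(1/50) = -121 + (12 - 7/6)*(1/50) = -121 + (65/6)*(1/50) = -121 + 13/60 = -7247/60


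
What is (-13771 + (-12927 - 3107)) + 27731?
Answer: -2074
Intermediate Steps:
(-13771 + (-12927 - 3107)) + 27731 = (-13771 - 16034) + 27731 = -29805 + 27731 = -2074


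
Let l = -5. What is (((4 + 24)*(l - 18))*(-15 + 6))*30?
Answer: 173880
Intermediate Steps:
(((4 + 24)*(l - 18))*(-15 + 6))*30 = (((4 + 24)*(-5 - 18))*(-15 + 6))*30 = ((28*(-23))*(-9))*30 = -644*(-9)*30 = 5796*30 = 173880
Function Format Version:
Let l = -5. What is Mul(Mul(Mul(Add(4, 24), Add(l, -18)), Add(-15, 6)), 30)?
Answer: 173880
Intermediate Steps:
Mul(Mul(Mul(Add(4, 24), Add(l, -18)), Add(-15, 6)), 30) = Mul(Mul(Mul(Add(4, 24), Add(-5, -18)), Add(-15, 6)), 30) = Mul(Mul(Mul(28, -23), -9), 30) = Mul(Mul(-644, -9), 30) = Mul(5796, 30) = 173880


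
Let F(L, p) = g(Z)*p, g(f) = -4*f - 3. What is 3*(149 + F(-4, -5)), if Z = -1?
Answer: 432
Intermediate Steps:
g(f) = -3 - 4*f
F(L, p) = p (F(L, p) = (-3 - 4*(-1))*p = (-3 + 4)*p = 1*p = p)
3*(149 + F(-4, -5)) = 3*(149 - 5) = 3*144 = 432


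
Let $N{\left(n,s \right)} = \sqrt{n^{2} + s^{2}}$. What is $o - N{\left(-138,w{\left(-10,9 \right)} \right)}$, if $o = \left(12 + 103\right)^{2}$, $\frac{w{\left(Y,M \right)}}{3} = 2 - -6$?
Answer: $13225 - 6 \sqrt{545} \approx 13085.0$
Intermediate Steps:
$w{\left(Y,M \right)} = 24$ ($w{\left(Y,M \right)} = 3 \left(2 - -6\right) = 3 \left(2 + 6\right) = 3 \cdot 8 = 24$)
$o = 13225$ ($o = 115^{2} = 13225$)
$o - N{\left(-138,w{\left(-10,9 \right)} \right)} = 13225 - \sqrt{\left(-138\right)^{2} + 24^{2}} = 13225 - \sqrt{19044 + 576} = 13225 - \sqrt{19620} = 13225 - 6 \sqrt{545}$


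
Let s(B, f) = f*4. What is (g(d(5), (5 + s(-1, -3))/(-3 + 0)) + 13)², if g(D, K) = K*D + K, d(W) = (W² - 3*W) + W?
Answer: 22801/9 ≈ 2533.4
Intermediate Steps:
d(W) = W² - 2*W
s(B, f) = 4*f
g(D, K) = K + D*K (g(D, K) = D*K + K = K + D*K)
(g(d(5), (5 + s(-1, -3))/(-3 + 0)) + 13)² = (((5 + 4*(-3))/(-3 + 0))*(1 + 5*(-2 + 5)) + 13)² = (((5 - 12)/(-3))*(1 + 5*3) + 13)² = ((-7*(-⅓))*(1 + 15) + 13)² = ((7/3)*16 + 13)² = (112/3 + 13)² = (151/3)² = 22801/9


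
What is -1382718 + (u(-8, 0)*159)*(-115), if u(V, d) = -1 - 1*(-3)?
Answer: -1419288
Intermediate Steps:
u(V, d) = 2 (u(V, d) = -1 + 3 = 2)
-1382718 + (u(-8, 0)*159)*(-115) = -1382718 + (2*159)*(-115) = -1382718 + 318*(-115) = -1382718 - 36570 = -1419288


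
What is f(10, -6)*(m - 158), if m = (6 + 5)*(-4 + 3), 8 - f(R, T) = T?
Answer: -2366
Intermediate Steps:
f(R, T) = 8 - T
m = -11 (m = 11*(-1) = -11)
f(10, -6)*(m - 158) = (8 - 1*(-6))*(-11 - 158) = (8 + 6)*(-169) = 14*(-169) = -2366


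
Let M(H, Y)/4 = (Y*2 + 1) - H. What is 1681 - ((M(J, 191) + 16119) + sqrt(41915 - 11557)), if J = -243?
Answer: -16942 - sqrt(30358) ≈ -17116.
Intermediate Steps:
M(H, Y) = 4 - 4*H + 8*Y (M(H, Y) = 4*((Y*2 + 1) - H) = 4*((2*Y + 1) - H) = 4*((1 + 2*Y) - H) = 4*(1 - H + 2*Y) = 4 - 4*H + 8*Y)
1681 - ((M(J, 191) + 16119) + sqrt(41915 - 11557)) = 1681 - (((4 - 4*(-243) + 8*191) + 16119) + sqrt(41915 - 11557)) = 1681 - (((4 + 972 + 1528) + 16119) + sqrt(30358)) = 1681 - ((2504 + 16119) + sqrt(30358)) = 1681 - (18623 + sqrt(30358)) = 1681 + (-18623 - sqrt(30358)) = -16942 - sqrt(30358)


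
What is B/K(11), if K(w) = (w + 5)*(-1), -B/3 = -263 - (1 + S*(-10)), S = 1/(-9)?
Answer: -1193/24 ≈ -49.708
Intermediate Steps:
S = -1/9 ≈ -0.11111
B = 2386/3 (B = -3*(-263 - (1 - 1/9*(-10))) = -3*(-263 - (1 + 10/9)) = -3*(-263 - 1*19/9) = -3*(-263 - 19/9) = -3*(-2386/9) = 2386/3 ≈ 795.33)
K(w) = -5 - w (K(w) = (5 + w)*(-1) = -5 - w)
B/K(11) = 2386/(3*(-5 - 1*11)) = 2386/(3*(-5 - 11)) = (2386/3)/(-16) = (2386/3)*(-1/16) = -1193/24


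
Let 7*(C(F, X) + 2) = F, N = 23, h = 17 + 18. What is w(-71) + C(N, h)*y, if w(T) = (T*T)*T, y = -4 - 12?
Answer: -2505521/7 ≈ -3.5793e+5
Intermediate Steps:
h = 35
y = -16
C(F, X) = -2 + F/7
w(T) = T³ (w(T) = T²*T = T³)
w(-71) + C(N, h)*y = (-71)³ + (-2 + (⅐)*23)*(-16) = -357911 + (-2 + 23/7)*(-16) = -357911 + (9/7)*(-16) = -357911 - 144/7 = -2505521/7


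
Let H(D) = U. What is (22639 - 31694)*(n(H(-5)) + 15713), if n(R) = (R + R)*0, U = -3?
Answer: -142281215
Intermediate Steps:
H(D) = -3
n(R) = 0 (n(R) = (2*R)*0 = 0)
(22639 - 31694)*(n(H(-5)) + 15713) = (22639 - 31694)*(0 + 15713) = -9055*15713 = -142281215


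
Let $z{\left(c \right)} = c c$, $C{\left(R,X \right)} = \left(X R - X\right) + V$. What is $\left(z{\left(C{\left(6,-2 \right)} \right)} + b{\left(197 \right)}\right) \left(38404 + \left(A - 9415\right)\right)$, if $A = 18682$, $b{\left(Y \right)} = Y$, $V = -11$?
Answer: $30414098$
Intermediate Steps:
$C{\left(R,X \right)} = -11 - X + R X$ ($C{\left(R,X \right)} = \left(X R - X\right) - 11 = \left(R X - X\right) - 11 = \left(- X + R X\right) - 11 = -11 - X + R X$)
$z{\left(c \right)} = c^{2}$
$\left(z{\left(C{\left(6,-2 \right)} \right)} + b{\left(197 \right)}\right) \left(38404 + \left(A - 9415\right)\right) = \left(\left(-11 - -2 + 6 \left(-2\right)\right)^{2} + 197\right) \left(38404 + \left(18682 - 9415\right)\right) = \left(\left(-11 + 2 - 12\right)^{2} + 197\right) \left(38404 + \left(18682 - 9415\right)\right) = \left(\left(-21\right)^{2} + 197\right) \left(38404 + 9267\right) = \left(441 + 197\right) 47671 = 638 \cdot 47671 = 30414098$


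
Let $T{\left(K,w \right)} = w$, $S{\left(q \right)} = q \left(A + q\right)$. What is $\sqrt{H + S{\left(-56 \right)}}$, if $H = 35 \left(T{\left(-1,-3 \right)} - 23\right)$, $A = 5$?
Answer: $\sqrt{1946} \approx 44.113$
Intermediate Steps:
$S{\left(q \right)} = q \left(5 + q\right)$
$H = -910$ ($H = 35 \left(-3 - 23\right) = 35 \left(-26\right) = -910$)
$\sqrt{H + S{\left(-56 \right)}} = \sqrt{-910 - 56 \left(5 - 56\right)} = \sqrt{-910 - -2856} = \sqrt{-910 + 2856} = \sqrt{1946}$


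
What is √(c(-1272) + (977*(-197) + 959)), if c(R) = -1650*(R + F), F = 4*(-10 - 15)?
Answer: √2072290 ≈ 1439.5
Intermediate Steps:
F = -100 (F = 4*(-25) = -100)
c(R) = 165000 - 1650*R (c(R) = -1650*(R - 100) = -1650*(-100 + R) = 165000 - 1650*R)
√(c(-1272) + (977*(-197) + 959)) = √((165000 - 1650*(-1272)) + (977*(-197) + 959)) = √((165000 + 2098800) + (-192469 + 959)) = √(2263800 - 191510) = √2072290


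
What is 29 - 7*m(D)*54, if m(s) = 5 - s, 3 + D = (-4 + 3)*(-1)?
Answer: -2617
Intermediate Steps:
D = -2 (D = -3 + (-4 + 3)*(-1) = -3 - 1*(-1) = -3 + 1 = -2)
29 - 7*m(D)*54 = 29 - 7*(5 - 1*(-2))*54 = 29 - 7*(5 + 2)*54 = 29 - 7*7*54 = 29 - 49*54 = 29 - 2646 = -2617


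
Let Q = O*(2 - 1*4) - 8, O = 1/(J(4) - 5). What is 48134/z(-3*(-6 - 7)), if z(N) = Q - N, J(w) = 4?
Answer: -48134/45 ≈ -1069.6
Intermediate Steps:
O = -1 (O = 1/(4 - 5) = 1/(-1) = -1)
Q = -6 (Q = -(2 - 1*4) - 8 = -(2 - 4) - 8 = -1*(-2) - 8 = 2 - 8 = -6)
z(N) = -6 - N
48134/z(-3*(-6 - 7)) = 48134/(-6 - (-3)*(-6 - 7)) = 48134/(-6 - (-3)*(-13)) = 48134/(-6 - 1*39) = 48134/(-6 - 39) = 48134/(-45) = 48134*(-1/45) = -48134/45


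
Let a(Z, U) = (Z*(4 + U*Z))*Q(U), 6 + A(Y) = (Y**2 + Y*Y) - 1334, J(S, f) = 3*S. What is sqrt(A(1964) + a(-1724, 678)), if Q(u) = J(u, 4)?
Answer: 6*sqrt(113854970665) ≈ 2.0245e+6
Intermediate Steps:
A(Y) = -1340 + 2*Y**2 (A(Y) = -6 + ((Y**2 + Y*Y) - 1334) = -6 + ((Y**2 + Y**2) - 1334) = -6 + (2*Y**2 - 1334) = -6 + (-1334 + 2*Y**2) = -1340 + 2*Y**2)
Q(u) = 3*u
a(Z, U) = 3*U*Z*(4 + U*Z) (a(Z, U) = (Z*(4 + U*Z))*(3*U) = 3*U*Z*(4 + U*Z))
sqrt(A(1964) + a(-1724, 678)) = sqrt((-1340 + 2*1964**2) + 3*678*(-1724)*(4 + 678*(-1724))) = sqrt((-1340 + 2*3857296) + 3*678*(-1724)*(4 - 1168872)) = sqrt((-1340 + 7714592) + 3*678*(-1724)*(-1168868)) = sqrt(7713252 + 4098771230688) = sqrt(4098778943940) = 6*sqrt(113854970665)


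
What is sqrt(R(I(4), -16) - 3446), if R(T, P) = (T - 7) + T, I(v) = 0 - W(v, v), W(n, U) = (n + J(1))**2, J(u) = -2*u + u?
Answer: I*sqrt(3471) ≈ 58.915*I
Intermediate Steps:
J(u) = -u
W(n, U) = (-1 + n)**2 (W(n, U) = (n - 1*1)**2 = (n - 1)**2 = (-1 + n)**2)
I(v) = -(-1 + v)**2 (I(v) = 0 - (-1 + v)**2 = -(-1 + v)**2)
R(T, P) = -7 + 2*T (R(T, P) = (-7 + T) + T = -7 + 2*T)
sqrt(R(I(4), -16) - 3446) = sqrt((-7 + 2*(-(-1 + 4)**2)) - 3446) = sqrt((-7 + 2*(-1*3**2)) - 3446) = sqrt((-7 + 2*(-1*9)) - 3446) = sqrt((-7 + 2*(-9)) - 3446) = sqrt((-7 - 18) - 3446) = sqrt(-25 - 3446) = sqrt(-3471) = I*sqrt(3471)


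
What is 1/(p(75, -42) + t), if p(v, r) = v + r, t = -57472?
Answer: -1/57439 ≈ -1.7410e-5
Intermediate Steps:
p(v, r) = r + v
1/(p(75, -42) + t) = 1/((-42 + 75) - 57472) = 1/(33 - 57472) = 1/(-57439) = -1/57439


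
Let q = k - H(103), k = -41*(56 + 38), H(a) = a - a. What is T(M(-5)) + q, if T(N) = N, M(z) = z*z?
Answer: -3829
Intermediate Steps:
H(a) = 0
k = -3854 (k = -41*94 = -3854)
M(z) = z**2
q = -3854 (q = -3854 - 1*0 = -3854 + 0 = -3854)
T(M(-5)) + q = (-5)**2 - 3854 = 25 - 3854 = -3829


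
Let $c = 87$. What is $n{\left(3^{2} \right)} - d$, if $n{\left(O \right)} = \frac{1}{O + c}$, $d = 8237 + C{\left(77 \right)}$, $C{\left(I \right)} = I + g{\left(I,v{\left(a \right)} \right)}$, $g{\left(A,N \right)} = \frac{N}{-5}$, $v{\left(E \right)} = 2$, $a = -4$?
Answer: $- \frac{3990523}{480} \approx -8313.6$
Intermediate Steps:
$g{\left(A,N \right)} = - \frac{N}{5}$ ($g{\left(A,N \right)} = N \left(- \frac{1}{5}\right) = - \frac{N}{5}$)
$C{\left(I \right)} = - \frac{2}{5} + I$ ($C{\left(I \right)} = I - \frac{2}{5} = - \frac{2}{5} + I$)
$d = \frac{41568}{5}$ ($d = 8237 + \left(- \frac{2}{5} + 77\right) = 8237 + \frac{383}{5} = \frac{41568}{5} \approx 8313.6$)
$n{\left(O \right)} = \frac{1}{87 + O}$ ($n{\left(O \right)} = \frac{1}{O + 87} = \frac{1}{87 + O}$)
$n{\left(3^{2} \right)} - d = \frac{1}{87 + 3^{2}} - \frac{41568}{5} = \frac{1}{87 + 9} - \frac{41568}{5} = \frac{1}{96} - \frac{41568}{5} = - \frac{3990523}{480}$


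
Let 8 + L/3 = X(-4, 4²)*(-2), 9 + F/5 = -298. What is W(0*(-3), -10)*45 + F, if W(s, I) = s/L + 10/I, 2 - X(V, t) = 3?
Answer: -1580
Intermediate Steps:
X(V, t) = -1 (X(V, t) = 2 - 1*3 = 2 - 3 = -1)
F = -1535 (F = -45 + 5*(-298) = -45 - 1490 = -1535)
L = -18 (L = -24 + 3*(-1*(-2)) = -24 + 3*2 = -24 + 6 = -18)
W(s, I) = 10/I - s/18 (W(s, I) = s/(-18) + 10/I = s*(-1/18) + 10/I = -s/18 + 10/I = 10/I - s/18)
W(0*(-3), -10)*45 + F = (10/(-10) - 0*(-3))*45 - 1535 = (10*(-⅒) - 1/18*0)*45 - 1535 = (-1 + 0)*45 - 1535 = -1*45 - 1535 = -45 - 1535 = -1580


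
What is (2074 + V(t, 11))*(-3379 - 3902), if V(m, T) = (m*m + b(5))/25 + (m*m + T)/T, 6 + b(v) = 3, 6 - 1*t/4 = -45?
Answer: -15062699808/275 ≈ -5.4773e+7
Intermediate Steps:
t = 204 (t = 24 - 4*(-45) = 24 + 180 = 204)
b(v) = -3 (b(v) = -6 + 3 = -3)
V(m, T) = -3/25 + m²/25 + (T + m²)/T (V(m, T) = (m*m - 3)/25 + (m*m + T)/T = (m² - 3)*(1/25) + (m² + T)/T = (-3 + m²)*(1/25) + (T + m²)/T = (-3/25 + m²/25) + (T + m²)/T = -3/25 + m²/25 + (T + m²)/T)
(2074 + V(t, 11))*(-3379 - 3902) = (2074 + (204² + (1/25)*11*(22 + 204²))/11)*(-3379 - 3902) = (2074 + (41616 + (1/25)*11*(22 + 41616))/11)*(-7281) = (2074 + (41616 + (1/25)*11*41638)/11)*(-7281) = (2074 + (41616 + 458018/25)/11)*(-7281) = (2074 + (1/11)*(1498418/25))*(-7281) = (2074 + 1498418/275)*(-7281) = (2068768/275)*(-7281) = -15062699808/275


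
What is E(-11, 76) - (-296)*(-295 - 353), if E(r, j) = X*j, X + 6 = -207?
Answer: -207996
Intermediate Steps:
X = -213 (X = -6 - 207 = -213)
E(r, j) = -213*j
E(-11, 76) - (-296)*(-295 - 353) = -213*76 - (-296)*(-295 - 353) = -16188 - (-296)*(-648) = -16188 - 1*191808 = -16188 - 191808 = -207996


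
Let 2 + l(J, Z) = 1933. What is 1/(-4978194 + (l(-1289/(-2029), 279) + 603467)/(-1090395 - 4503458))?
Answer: -5593853/27847286046880 ≈ -2.0088e-7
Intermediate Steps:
l(J, Z) = 1931 (l(J, Z) = -2 + 1933 = 1931)
1/(-4978194 + (l(-1289/(-2029), 279) + 603467)/(-1090395 - 4503458)) = 1/(-4978194 + (1931 + 603467)/(-1090395 - 4503458)) = 1/(-4978194 + 605398/(-5593853)) = 1/(-4978194 + 605398*(-1/5593853)) = 1/(-4978194 - 605398/5593853) = 1/(-27847286046880/5593853) = -5593853/27847286046880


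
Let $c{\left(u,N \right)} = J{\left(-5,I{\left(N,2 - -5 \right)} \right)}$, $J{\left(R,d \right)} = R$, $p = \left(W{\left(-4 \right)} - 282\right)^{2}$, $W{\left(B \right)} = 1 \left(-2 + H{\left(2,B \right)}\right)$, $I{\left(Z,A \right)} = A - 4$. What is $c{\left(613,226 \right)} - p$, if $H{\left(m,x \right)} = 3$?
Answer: $-78966$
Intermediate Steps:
$I{\left(Z,A \right)} = -4 + A$
$W{\left(B \right)} = 1$ ($W{\left(B \right)} = 1 \left(-2 + 3\right) = 1 \cdot 1 = 1$)
$p = 78961$ ($p = \left(1 - 282\right)^{2} = \left(-281\right)^{2} = 78961$)
$c{\left(u,N \right)} = -5$
$c{\left(613,226 \right)} - p = -5 - 78961 = -78966$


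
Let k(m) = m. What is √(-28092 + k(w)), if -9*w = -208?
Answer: 2*I*√63155/3 ≈ 167.54*I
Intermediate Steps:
w = 208/9 (w = -⅑*(-208) = 208/9 ≈ 23.111)
√(-28092 + k(w)) = √(-28092 + 208/9) = √(-252620/9) = 2*I*√63155/3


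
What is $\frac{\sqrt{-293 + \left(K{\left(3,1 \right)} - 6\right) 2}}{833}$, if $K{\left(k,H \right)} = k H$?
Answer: $\frac{i \sqrt{299}}{833} \approx 0.020758 i$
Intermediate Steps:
$K{\left(k,H \right)} = H k$
$\frac{\sqrt{-293 + \left(K{\left(3,1 \right)} - 6\right) 2}}{833} = \frac{\sqrt{-293 + \left(1 \cdot 3 - 6\right) 2}}{833} = \sqrt{-293 + \left(3 - 6\right) 2} \cdot \frac{1}{833} = \sqrt{-293 - 6} \cdot \frac{1}{833} = \sqrt{-299} \cdot \frac{1}{833} = i \sqrt{299} \cdot \frac{1}{833} = \frac{i \sqrt{299}}{833}$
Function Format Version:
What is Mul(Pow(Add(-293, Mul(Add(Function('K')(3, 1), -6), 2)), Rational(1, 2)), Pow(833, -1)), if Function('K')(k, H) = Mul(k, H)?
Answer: Mul(Rational(1, 833), I, Pow(299, Rational(1, 2))) ≈ Mul(0.020758, I)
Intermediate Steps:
Function('K')(k, H) = Mul(H, k)
Mul(Pow(Add(-293, Mul(Add(Function('K')(3, 1), -6), 2)), Rational(1, 2)), Pow(833, -1)) = Mul(Pow(Add(-293, Mul(Add(Mul(1, 3), -6), 2)), Rational(1, 2)), Pow(833, -1)) = Mul(Pow(Add(-293, Mul(Add(3, -6), 2)), Rational(1, 2)), Rational(1, 833)) = Mul(Pow(Add(-293, Mul(-3, 2)), Rational(1, 2)), Rational(1, 833)) = Mul(Pow(Add(-293, -6), Rational(1, 2)), Rational(1, 833)) = Mul(Pow(-299, Rational(1, 2)), Rational(1, 833)) = Mul(Mul(I, Pow(299, Rational(1, 2))), Rational(1, 833)) = Mul(Rational(1, 833), I, Pow(299, Rational(1, 2)))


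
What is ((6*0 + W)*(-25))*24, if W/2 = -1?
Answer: 1200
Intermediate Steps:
W = -2 (W = 2*(-1) = -2)
((6*0 + W)*(-25))*24 = ((6*0 - 2)*(-25))*24 = ((0 - 2)*(-25))*24 = -2*(-25)*24 = 50*24 = 1200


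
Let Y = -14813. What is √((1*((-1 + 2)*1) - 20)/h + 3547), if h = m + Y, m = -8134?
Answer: 2*√466931453379/22947 ≈ 59.557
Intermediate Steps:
h = -22947 (h = -8134 - 14813 = -22947)
√((1*((-1 + 2)*1) - 20)/h + 3547) = √((1*((-1 + 2)*1) - 20)/(-22947) + 3547) = √((1*(1*1) - 20)*(-1/22947) + 3547) = √((1*1 - 20)*(-1/22947) + 3547) = √((1 - 20)*(-1/22947) + 3547) = √(-19*(-1/22947) + 3547) = √(19/22947 + 3547) = √(81393028/22947) = 2*√466931453379/22947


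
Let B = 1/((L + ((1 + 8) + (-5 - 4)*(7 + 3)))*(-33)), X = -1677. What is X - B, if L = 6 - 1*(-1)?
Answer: -4095235/2442 ≈ -1677.0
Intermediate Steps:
L = 7 (L = 6 + 1 = 7)
B = 1/2442 (B = 1/((7 + ((1 + 8) + (-5 - 4)*(7 + 3)))*(-33)) = 1/((7 + (9 - 9*10))*(-33)) = 1/((7 + (9 - 90))*(-33)) = 1/((7 - 81)*(-33)) = 1/(-74*(-33)) = 1/2442 ≈ 0.00040950)
X - B = -1677 - 1*1/2442 = -1677 - 1/2442 = -4095235/2442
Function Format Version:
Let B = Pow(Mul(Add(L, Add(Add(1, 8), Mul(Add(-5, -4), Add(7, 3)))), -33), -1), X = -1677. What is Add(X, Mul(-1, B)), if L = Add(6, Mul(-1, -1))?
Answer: Rational(-4095235, 2442) ≈ -1677.0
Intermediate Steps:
L = 7 (L = Add(6, 1) = 7)
B = Rational(1, 2442) (B = Pow(Mul(Add(7, Add(Add(1, 8), Mul(Add(-5, -4), Add(7, 3)))), -33), -1) = Pow(Mul(Add(7, Add(9, Mul(-9, 10))), -33), -1) = Pow(Mul(Add(7, Add(9, -90)), -33), -1) = Pow(Mul(Add(7, -81), -33), -1) = Pow(Mul(-74, -33), -1) = Pow(2442, -1) = Rational(1, 2442) ≈ 0.00040950)
Add(X, Mul(-1, B)) = Add(-1677, Mul(-1, Rational(1, 2442))) = Add(-1677, Rational(-1, 2442)) = Rational(-4095235, 2442)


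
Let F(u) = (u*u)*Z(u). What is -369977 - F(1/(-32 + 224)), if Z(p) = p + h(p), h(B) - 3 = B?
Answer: -1309327884577/3538944 ≈ -3.6998e+5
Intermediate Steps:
h(B) = 3 + B
Z(p) = 3 + 2*p (Z(p) = p + (3 + p) = 3 + 2*p)
F(u) = u²*(3 + 2*u) (F(u) = (u*u)*(3 + 2*u) = u²*(3 + 2*u))
-369977 - F(1/(-32 + 224)) = -369977 - (1/(-32 + 224))²*(3 + 2/(-32 + 224)) = -369977 - (1/192)²*(3 + 2/192) = -369977 - (1/192)²*(3 + 2*(1/192)) = -369977 - (3 + 1/96)/36864 = -369977 - 289/(36864*96) = -369977 - 1*289/3538944 = -369977 - 289/3538944 = -1309327884577/3538944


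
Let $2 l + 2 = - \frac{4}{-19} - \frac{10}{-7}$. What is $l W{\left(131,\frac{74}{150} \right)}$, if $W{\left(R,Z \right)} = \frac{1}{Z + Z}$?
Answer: $- \frac{900}{4921} \approx -0.18289$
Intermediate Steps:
$W{\left(R,Z \right)} = \frac{1}{2 Z}$
$l = - \frac{24}{133}$ ($l = -1 + \frac{- \frac{4}{-19} - \frac{10}{-7}}{2} = -1 + \frac{\left(-4\right) \left(- \frac{1}{19}\right) - - \frac{10}{7}}{2} = -1 + \frac{\frac{4}{19} + \frac{10}{7}}{2} = -1 + \frac{1}{2} \cdot \frac{218}{133} = -1 + \frac{109}{133} = - \frac{24}{133} \approx -0.18045$)
$l W{\left(131,\frac{74}{150} \right)} = - \frac{24 \frac{1}{2 \cdot \frac{74}{150}}}{133} = - \frac{24 \frac{1}{2 \cdot 74 \cdot \frac{1}{150}}}{133} = - \frac{24 \frac{1}{2 \cdot \frac{37}{75}}}{133} = - \frac{24 \cdot \frac{1}{2} \cdot \frac{75}{37}}{133} = \left(- \frac{24}{133}\right) \frac{75}{74} = - \frac{900}{4921}$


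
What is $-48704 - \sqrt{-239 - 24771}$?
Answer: $-48704 - i \sqrt{25010} \approx -48704.0 - 158.15 i$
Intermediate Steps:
$-48704 - \sqrt{-239 - 24771} = -48704 - \sqrt{-25010} = -48704 - i \sqrt{25010}$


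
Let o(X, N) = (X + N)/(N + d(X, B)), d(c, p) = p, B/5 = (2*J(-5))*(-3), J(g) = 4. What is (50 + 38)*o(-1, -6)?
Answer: 44/9 ≈ 4.8889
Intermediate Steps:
B = -120 (B = 5*((2*4)*(-3)) = 5*(8*(-3)) = 5*(-24) = -120)
o(X, N) = (N + X)/(-120 + N) (o(X, N) = (X + N)/(N - 120) = (N + X)/(-120 + N))
(50 + 38)*o(-1, -6) = (50 + 38)*((-6 - 1)/(-120 - 6)) = 88*(-7/(-126)) = 88*(-1/126*(-7)) = 88*(1/18) = 44/9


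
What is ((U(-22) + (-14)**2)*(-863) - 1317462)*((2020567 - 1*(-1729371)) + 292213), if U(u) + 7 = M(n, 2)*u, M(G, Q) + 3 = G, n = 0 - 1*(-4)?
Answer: -5907939185033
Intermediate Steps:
n = 4 (n = 0 + 4 = 4)
M(G, Q) = -3 + G
U(u) = -7 + u (U(u) = -7 + (-3 + 4)*u = -7 + 1*u = -7 + u)
((U(-22) + (-14)**2)*(-863) - 1317462)*((2020567 - 1*(-1729371)) + 292213) = (((-7 - 22) + (-14)**2)*(-863) - 1317462)*((2020567 - 1*(-1729371)) + 292213) = ((-29 + 196)*(-863) - 1317462)*((2020567 + 1729371) + 292213) = (167*(-863) - 1317462)*(3749938 + 292213) = (-144121 - 1317462)*4042151 = -1461583*4042151 = -5907939185033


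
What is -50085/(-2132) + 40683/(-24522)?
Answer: 190241369/8713484 ≈ 21.833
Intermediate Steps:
-50085/(-2132) + 40683/(-24522) = -50085*(-1/2132) + 40683*(-1/24522) = 50085/2132 - 13561/8174 = 190241369/8713484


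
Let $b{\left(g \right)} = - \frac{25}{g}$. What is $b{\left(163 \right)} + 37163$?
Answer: $\frac{6057544}{163} \approx 37163.0$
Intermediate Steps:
$b{\left(163 \right)} + 37163 = - \frac{25}{163} + 37163 = \frac{6057544}{163}$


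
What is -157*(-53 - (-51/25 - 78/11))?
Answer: 1894048/275 ≈ 6887.4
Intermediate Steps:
-157*(-53 - (-51/25 - 78/11)) = -157*(-53 - 1*(-2511/275)) = -157*(-53 + 2511/275) = -157*(-12064/275) = 1894048/275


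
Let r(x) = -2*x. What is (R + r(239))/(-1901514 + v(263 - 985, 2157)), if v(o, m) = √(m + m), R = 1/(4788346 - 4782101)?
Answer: 946037759171/3763398836970515 + 2985109*√4314/22580393021823090 ≈ 0.00025139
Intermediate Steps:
R = 1/6245 ≈ 0.00016013
v(o, m) = √2*√m (v(o, m) = √(2*m) = √2*√m)
(R + r(239))/(-1901514 + v(263 - 985, 2157)) = (1/6245 - 2*239)/(-1901514 + √2*√2157) = (1/6245 - 478)/(-1901514 + √4314) = -2985109/(6245*(-1901514 + √4314))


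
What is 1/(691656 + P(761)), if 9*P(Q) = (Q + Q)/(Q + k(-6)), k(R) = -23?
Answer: 3321/2296990337 ≈ 1.4458e-6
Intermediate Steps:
P(Q) = 2*Q/(9*(-23 + Q)) (P(Q) = ((Q + Q)/(Q - 23))/9 = ((2*Q)/(-23 + Q))/9 = (2*Q/(-23 + Q))/9 = 2*Q/(9*(-23 + Q)))
1/(691656 + P(761)) = 1/(691656 + (2/9)*761/(-23 + 761)) = 1/(691656 + (2/9)*761/738) = 1/(691656 + (2/9)*761*(1/738)) = 1/(691656 + 761/3321) = 1/(2296990337/3321) = 3321/2296990337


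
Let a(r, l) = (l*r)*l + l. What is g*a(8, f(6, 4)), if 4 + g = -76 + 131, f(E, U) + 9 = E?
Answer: 3519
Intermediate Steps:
f(E, U) = -9 + E
a(r, l) = l + r*l² (a(r, l) = r*l² + l = l + r*l²)
g = 51 (g = -4 + (-76 + 131) = -4 + 55 = 51)
g*a(8, f(6, 4)) = 51*((-9 + 6)*(1 + (-9 + 6)*8)) = 51*(-3*(1 - 3*8)) = 51*(-3*(1 - 24)) = 51*(-3*(-23)) = 51*69 = 3519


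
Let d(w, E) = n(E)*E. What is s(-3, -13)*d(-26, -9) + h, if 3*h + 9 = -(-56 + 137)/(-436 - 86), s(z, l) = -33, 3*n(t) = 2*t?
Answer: -103527/58 ≈ -1784.9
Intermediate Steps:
n(t) = 2*t/3 (n(t) = (2*t)/3 = 2*t/3)
d(w, E) = 2*E²/3 (d(w, E) = (2*E/3)*E = 2*E²/3)
h = -171/58 (h = -3 + (-(-56 + 137)/(-436 - 86))/3 = -3 + (-81/(-522))/3 = -3 + (-81*(-1)/522)/3 = -3 + (-1*(-9/58))/3 = -3 + (⅓)*(9/58) = -3 + 3/58 = -171/58 ≈ -2.9483)
s(-3, -13)*d(-26, -9) + h = -22*(-9)² - 171/58 = -22*81 - 171/58 = -33*54 - 171/58 = -1782 - 171/58 = -103527/58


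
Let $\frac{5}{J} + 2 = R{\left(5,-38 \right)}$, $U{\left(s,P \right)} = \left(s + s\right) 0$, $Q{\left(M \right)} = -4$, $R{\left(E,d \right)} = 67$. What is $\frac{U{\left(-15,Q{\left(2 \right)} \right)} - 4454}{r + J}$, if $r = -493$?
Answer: $\frac{28951}{3204} \approx 9.0359$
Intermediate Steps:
$U{\left(s,P \right)} = 0$ ($U{\left(s,P \right)} = 2 s 0 = 0$)
$J = \frac{1}{13}$ ($J = \frac{5}{-2 + 67} = \frac{5}{65} = 5 \cdot \frac{1}{65} = \frac{1}{13} \approx 0.076923$)
$\frac{U{\left(-15,Q{\left(2 \right)} \right)} - 4454}{r + J} = \frac{0 - 4454}{-493 + \frac{1}{13}} = - \frac{4454}{- \frac{6408}{13}} = \left(-4454\right) \left(- \frac{13}{6408}\right) = \frac{28951}{3204}$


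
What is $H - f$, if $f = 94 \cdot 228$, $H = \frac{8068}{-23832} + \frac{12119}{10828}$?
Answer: $- \frac{691298525921}{32256612} \approx -21431.0$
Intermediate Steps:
$H = \frac{25182463}{32256612}$ ($H = 8068 \left(- \frac{1}{23832}\right) + 12119 \cdot \frac{1}{10828} = - \frac{2017}{5958} + \frac{12119}{10828} = \frac{25182463}{32256612} \approx 0.78069$)
$f = 21432$
$H - f = \frac{25182463}{32256612} - 21432 = - \frac{691298525921}{32256612}$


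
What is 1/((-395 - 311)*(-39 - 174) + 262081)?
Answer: 1/412459 ≈ 2.4245e-6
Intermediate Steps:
1/((-395 - 311)*(-39 - 174) + 262081) = 1/(-706*(-213) + 262081) = 1/(150378 + 262081) = 1/412459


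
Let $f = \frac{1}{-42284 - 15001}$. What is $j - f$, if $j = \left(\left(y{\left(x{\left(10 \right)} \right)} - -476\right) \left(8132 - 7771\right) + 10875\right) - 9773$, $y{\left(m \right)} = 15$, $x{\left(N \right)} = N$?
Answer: $\frac{10216951606}{57285} \approx 1.7835 \cdot 10^{5}$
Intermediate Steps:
$j = 178353$ ($j = \left(\left(15 - -476\right) \left(8132 - 7771\right) + 10875\right) - 9773 = \left(\left(15 + 476\right) 361 + 10875\right) - 9773 = \left(491 \cdot 361 + 10875\right) - 9773 = \left(177251 + 10875\right) - 9773 = 188126 - 9773 = 178353$)
$f = - \frac{1}{57285}$ ($f = \frac{1}{-57285} = - \frac{1}{57285} \approx -1.7457 \cdot 10^{-5}$)
$j - f = 178353 - - \frac{1}{57285} = 178353 + \frac{1}{57285} = \frac{10216951606}{57285}$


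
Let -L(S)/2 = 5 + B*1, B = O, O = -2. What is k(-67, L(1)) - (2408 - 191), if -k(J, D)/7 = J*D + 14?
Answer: -5129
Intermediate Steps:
B = -2
L(S) = -6 (L(S) = -2*(5 - 2*1) = -2*(5 - 2) = -2*3 = -6)
k(J, D) = -98 - 7*D*J (k(J, D) = -7*(J*D + 14) = -7*(D*J + 14) = -7*(14 + D*J) = -98 - 7*D*J)
k(-67, L(1)) - (2408 - 191) = (-98 - 7*(-6)*(-67)) - (2408 - 191) = (-98 - 2814) - 1*2217 = -2912 - 2217 = -5129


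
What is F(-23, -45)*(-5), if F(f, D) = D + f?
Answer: 340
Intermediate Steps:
F(-23, -45)*(-5) = (-45 - 23)*(-5) = -68*(-5) = 340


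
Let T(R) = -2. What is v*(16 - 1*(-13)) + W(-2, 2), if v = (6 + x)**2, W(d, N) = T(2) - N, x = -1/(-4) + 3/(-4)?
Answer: 3493/4 ≈ 873.25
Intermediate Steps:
x = -1/2 (x = -1*(-1/4) + 3*(-1/4) = 1/4 - 3/4 = -1/2 ≈ -0.50000)
W(d, N) = -2 - N
v = 121/4 (v = (6 - 1/2)**2 = (11/2)**2 = 121/4 ≈ 30.250)
v*(16 - 1*(-13)) + W(-2, 2) = 121*(16 - 1*(-13))/4 + (-2 - 1*2) = 121*(16 + 13)/4 + (-2 - 2) = (121/4)*29 - 4 = 3509/4 - 4 = 3493/4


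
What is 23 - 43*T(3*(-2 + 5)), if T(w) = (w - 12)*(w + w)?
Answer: 2345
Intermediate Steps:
T(w) = 2*w*(-12 + w) (T(w) = (-12 + w)*(2*w) = 2*w*(-12 + w))
23 - 43*T(3*(-2 + 5)) = 23 - 86*3*(-2 + 5)*(-12 + 3*(-2 + 5)) = 23 - 86*3*3*(-12 + 3*3) = 23 - 86*9*(-12 + 9) = 23 - 86*9*(-3) = 23 - 43*(-54) = 23 + 2322 = 2345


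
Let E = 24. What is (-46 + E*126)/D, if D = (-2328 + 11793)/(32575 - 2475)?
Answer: 17927560/1893 ≈ 9470.5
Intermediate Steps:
D = 1893/6020 (D = 9465/30100 = 9465*(1/30100) = 1893/6020 ≈ 0.31445)
(-46 + E*126)/D = (-46 + 24*126)/(1893/6020) = (-46 + 3024)*(6020/1893) = 2978*(6020/1893) = 17927560/1893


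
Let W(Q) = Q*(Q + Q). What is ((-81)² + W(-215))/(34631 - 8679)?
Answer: 99011/25952 ≈ 3.8152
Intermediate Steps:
W(Q) = 2*Q² (W(Q) = Q*(2*Q) = 2*Q²)
((-81)² + W(-215))/(34631 - 8679) = ((-81)² + 2*(-215)²)/(34631 - 8679) = (6561 + 2*46225)/25952 = (6561 + 92450)*(1/25952) = 99011*(1/25952) = 99011/25952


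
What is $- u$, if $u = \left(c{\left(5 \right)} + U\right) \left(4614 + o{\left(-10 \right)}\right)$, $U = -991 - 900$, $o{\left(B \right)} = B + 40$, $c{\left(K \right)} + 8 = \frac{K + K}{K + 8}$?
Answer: $\frac{114599988}{13} \approx 8.8154 \cdot 10^{6}$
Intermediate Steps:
$c{\left(K \right)} = -8 + \frac{2 K}{8 + K}$ ($c{\left(K \right)} = -8 + \frac{K + K}{K + 8} = -8 + \frac{2 K}{8 + K}$)
$o{\left(B \right)} = 40 + B$
$U = -1891$
$u = - \frac{114599988}{13}$ ($u = \left(\frac{2 \left(-32 - 15\right)}{8 + 5} - 1891\right) \left(4614 + \left(40 - 10\right)\right) = \left(\frac{2 \left(-32 - 15\right)}{13} - 1891\right) \left(4614 + 30\right) = \left(2 \cdot \frac{1}{13} \left(-47\right) - 1891\right) 4644 = \left(- \frac{94}{13} - 1891\right) 4644 = \left(- \frac{24677}{13}\right) 4644 = - \frac{114599988}{13} \approx -8.8154 \cdot 10^{6}$)
$- u = \left(-1\right) \left(- \frac{114599988}{13}\right) = \frac{114599988}{13}$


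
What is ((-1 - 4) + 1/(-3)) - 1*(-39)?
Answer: 101/3 ≈ 33.667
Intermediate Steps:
((-1 - 4) + 1/(-3)) - 1*(-39) = (-5 - 1/3) + 39 = -16/3 + 39 = 101/3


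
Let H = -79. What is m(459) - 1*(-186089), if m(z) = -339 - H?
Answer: 185829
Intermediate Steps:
m(z) = -260 (m(z) = -339 - 1*(-79) = -339 + 79 = -260)
m(459) - 1*(-186089) = -260 - 1*(-186089) = -260 + 186089 = 185829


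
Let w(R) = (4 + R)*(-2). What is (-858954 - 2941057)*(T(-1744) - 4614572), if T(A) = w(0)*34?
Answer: 17536457963284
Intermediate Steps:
w(R) = -8 - 2*R
T(A) = -272 (T(A) = (-8 - 2*0)*34 = (-8 + 0)*34 = -8*34 = -272)
(-858954 - 2941057)*(T(-1744) - 4614572) = (-858954 - 2941057)*(-272 - 4614572) = -3800011*(-4614844) = 17536457963284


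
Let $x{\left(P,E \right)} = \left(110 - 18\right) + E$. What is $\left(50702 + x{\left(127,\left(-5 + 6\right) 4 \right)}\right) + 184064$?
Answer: $234862$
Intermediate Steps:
$x{\left(P,E \right)} = 92 + E$
$\left(50702 + x{\left(127,\left(-5 + 6\right) 4 \right)}\right) + 184064 = \left(50702 + \left(92 + \left(-5 + 6\right) 4\right)\right) + 184064 = \left(50702 + \left(92 + 1 \cdot 4\right)\right) + 184064 = \left(50702 + \left(92 + 4\right)\right) + 184064 = \left(50702 + 96\right) + 184064 = 50798 + 184064 = 234862$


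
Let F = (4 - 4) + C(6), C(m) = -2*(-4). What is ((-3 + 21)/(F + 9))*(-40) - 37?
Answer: -1349/17 ≈ -79.353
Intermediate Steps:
C(m) = 8
F = 8 (F = (4 - 4) + 8 = 0 + 8 = 8)
((-3 + 21)/(F + 9))*(-40) - 37 = ((-3 + 21)/(8 + 9))*(-40) - 37 = (18/17)*(-40) - 37 = -720/17 - 37 = -1349/17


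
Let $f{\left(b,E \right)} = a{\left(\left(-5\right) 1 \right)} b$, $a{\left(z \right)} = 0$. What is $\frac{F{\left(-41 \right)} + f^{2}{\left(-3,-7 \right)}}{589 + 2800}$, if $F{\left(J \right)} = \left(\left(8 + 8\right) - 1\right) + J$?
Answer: $- \frac{26}{3389} \approx -0.0076719$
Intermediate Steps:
$f{\left(b,E \right)} = 0$ ($f{\left(b,E \right)} = 0 b = 0$)
$F{\left(J \right)} = 15 + J$ ($F{\left(J \right)} = \left(16 - 1\right) + J = 15 + J$)
$\frac{F{\left(-41 \right)} + f^{2}{\left(-3,-7 \right)}}{589 + 2800} = \frac{\left(15 - 41\right) + 0^{2}}{589 + 2800} = \frac{-26 + 0}{3389} = \left(-26\right) \frac{1}{3389} = - \frac{26}{3389}$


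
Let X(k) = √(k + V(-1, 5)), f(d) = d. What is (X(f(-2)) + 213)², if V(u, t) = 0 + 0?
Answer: (213 + I*√2)² ≈ 45367.0 + 602.5*I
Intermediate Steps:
V(u, t) = 0
X(k) = √k (X(k) = √(k + 0) = √k)
(X(f(-2)) + 213)² = (√(-2) + 213)² = (I*√2 + 213)² = (213 + I*√2)²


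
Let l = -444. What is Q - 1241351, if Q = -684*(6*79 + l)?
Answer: -1261871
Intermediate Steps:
Q = -20520 (Q = -684*(6*79 - 444) = -684*(474 - 444) = -684*30 = -20520)
Q - 1241351 = -20520 - 1241351 = -1261871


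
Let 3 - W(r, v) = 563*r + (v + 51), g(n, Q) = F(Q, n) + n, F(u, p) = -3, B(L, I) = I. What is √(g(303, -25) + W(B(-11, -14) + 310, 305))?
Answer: I*√166701 ≈ 408.29*I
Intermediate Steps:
g(n, Q) = -3 + n
W(r, v) = -48 - v - 563*r (W(r, v) = 3 - (563*r + (v + 51)) = 3 - (563*r + (51 + v)) = 3 - (51 + v + 563*r) = 3 + (-51 - v - 563*r) = -48 - v - 563*r)
√(g(303, -25) + W(B(-11, -14) + 310, 305)) = √((-3 + 303) + (-48 - 1*305 - 563*(-14 + 310))) = √(300 + (-48 - 305 - 563*296)) = √(300 + (-48 - 305 - 166648)) = √(300 - 167001) = √(-166701) = I*√166701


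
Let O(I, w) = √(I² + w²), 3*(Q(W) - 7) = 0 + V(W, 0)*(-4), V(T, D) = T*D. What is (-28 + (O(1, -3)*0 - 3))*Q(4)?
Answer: -217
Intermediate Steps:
V(T, D) = D*T
Q(W) = 7 (Q(W) = 7 + (0 + (0*W)*(-4))/3 = 7 + (0 + 0*(-4))/3 = 7 + (0 + 0)/3 = 7 + (⅓)*0 = 7 + 0 = 7)
(-28 + (O(1, -3)*0 - 3))*Q(4) = (-28 + (√(1² + (-3)²)*0 - 3))*7 = (-28 + (√(1 + 9)*0 - 3))*7 = (-28 + (√10*0 - 3))*7 = (-28 + (0 - 3))*7 = (-28 - 3)*7 = -31*7 = -217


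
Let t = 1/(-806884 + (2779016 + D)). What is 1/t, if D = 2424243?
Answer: 4396375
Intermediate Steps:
t = 1/4396375 (t = 1/(-806884 + (2779016 + 2424243)) = 1/(-806884 + 5203259) = 1/4396375 ≈ 2.2746e-7)
1/t = 1/(1/4396375) = 4396375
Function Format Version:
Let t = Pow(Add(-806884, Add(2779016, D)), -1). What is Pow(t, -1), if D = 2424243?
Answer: 4396375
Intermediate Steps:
t = Rational(1, 4396375) (t = Pow(Add(-806884, Add(2779016, 2424243)), -1) = Pow(Add(-806884, 5203259), -1) = Pow(4396375, -1) = Rational(1, 4396375) ≈ 2.2746e-7)
Pow(t, -1) = Pow(Rational(1, 4396375), -1) = 4396375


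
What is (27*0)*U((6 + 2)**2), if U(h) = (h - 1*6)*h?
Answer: 0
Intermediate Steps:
U(h) = h*(-6 + h) (U(h) = (h - 6)*h = (-6 + h)*h = h*(-6 + h))
(27*0)*U((6 + 2)**2) = (27*0)*((6 + 2)**2*(-6 + (6 + 2)**2)) = 0*(8**2*(-6 + 8**2)) = 0*(64*(-6 + 64)) = 0*(64*58) = 0*3712 = 0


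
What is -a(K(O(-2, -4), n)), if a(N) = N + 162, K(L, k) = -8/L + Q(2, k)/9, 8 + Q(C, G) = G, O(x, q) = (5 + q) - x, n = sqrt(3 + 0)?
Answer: -1426/9 - sqrt(3)/9 ≈ -158.64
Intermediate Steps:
n = sqrt(3) ≈ 1.7320
O(x, q) = 5 + q - x
Q(C, G) = -8 + G
K(L, k) = -8/9 - 8/L + k/9 (K(L, k) = -8/L + (-8 + k)/9 = -8/L + (-8 + k)*(1/9) = -8/L + (-8/9 + k/9) = -8/9 - 8/L + k/9)
a(N) = 162 + N
-a(K(O(-2, -4), n)) = -(162 + (-72 + (5 - 4 - 1*(-2))*(-8 + sqrt(3)))/(9*(5 - 4 - 1*(-2)))) = -(162 + (-72 + (5 - 4 + 2)*(-8 + sqrt(3)))/(9*(5 - 4 + 2))) = -(162 + (1/9)*(-72 + 3*(-8 + sqrt(3)))/3) = -(162 + (1/9)*(1/3)*(-72 + (-24 + 3*sqrt(3)))) = -(162 + (1/9)*(1/3)*(-96 + 3*sqrt(3))) = -(162 + (-32/9 + sqrt(3)/9)) = -(1426/9 + sqrt(3)/9) = -1426/9 - sqrt(3)/9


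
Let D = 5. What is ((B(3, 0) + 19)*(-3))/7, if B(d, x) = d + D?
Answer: -81/7 ≈ -11.571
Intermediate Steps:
B(d, x) = 5 + d (B(d, x) = d + 5 = 5 + d)
((B(3, 0) + 19)*(-3))/7 = (((5 + 3) + 19)*(-3))/7 = ((8 + 19)*(-3))*(⅐) = (27*(-3))*(⅐) = -81*⅐ = -81/7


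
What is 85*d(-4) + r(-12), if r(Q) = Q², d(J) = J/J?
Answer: 229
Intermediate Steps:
d(J) = 1
85*d(-4) + r(-12) = 85*1 + (-12)² = 85 + 144 = 229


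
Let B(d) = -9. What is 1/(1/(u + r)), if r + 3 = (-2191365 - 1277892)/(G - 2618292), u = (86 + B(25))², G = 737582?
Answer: 11148556717/1880710 ≈ 5927.8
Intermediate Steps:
u = 5929 (u = (86 - 9)² = 77² = 5929)
r = -2172873/1880710 (r = -3 + (-2191365 - 1277892)/(737582 - 2618292) = -3 - 3469257/(-1880710) = -3 - 3469257*(-1/1880710) = -3 + 3469257/1880710 = -2172873/1880710 ≈ -1.1553)
1/(1/(u + r)) = 1/(1/(5929 - 2172873/1880710)) = 1/(1/(11148556717/1880710)) = 1/(1880710/11148556717) = 11148556717/1880710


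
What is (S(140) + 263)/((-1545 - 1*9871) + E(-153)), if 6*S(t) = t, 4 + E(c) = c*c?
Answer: 859/35967 ≈ 0.023883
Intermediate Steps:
E(c) = -4 + c**2 (E(c) = -4 + c*c = -4 + c**2)
S(t) = t/6
(S(140) + 263)/((-1545 - 1*9871) + E(-153)) = ((1/6)*140 + 263)/((-1545 - 1*9871) + (-4 + (-153)**2)) = (70/3 + 263)/((-1545 - 9871) + (-4 + 23409)) = 859/(3*(-11416 + 23405)) = (859/3)/11989 = (859/3)*(1/11989) = 859/35967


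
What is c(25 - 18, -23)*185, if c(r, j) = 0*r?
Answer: 0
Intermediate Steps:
c(r, j) = 0
c(25 - 18, -23)*185 = 0*185 = 0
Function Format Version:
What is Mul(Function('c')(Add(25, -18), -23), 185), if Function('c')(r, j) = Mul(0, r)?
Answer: 0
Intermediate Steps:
Function('c')(r, j) = 0
Mul(Function('c')(Add(25, -18), -23), 185) = Mul(0, 185) = 0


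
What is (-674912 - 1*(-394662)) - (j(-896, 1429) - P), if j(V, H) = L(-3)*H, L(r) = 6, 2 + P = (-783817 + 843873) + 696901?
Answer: 468131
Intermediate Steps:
P = 756955 (P = -2 + ((-783817 + 843873) + 696901) = -2 + (60056 + 696901) = -2 + 756957 = 756955)
j(V, H) = 6*H
(-674912 - 1*(-394662)) - (j(-896, 1429) - P) = (-674912 - 1*(-394662)) - (6*1429 - 1*756955) = (-674912 + 394662) - (8574 - 756955) = -280250 - 1*(-748381) = -280250 + 748381 = 468131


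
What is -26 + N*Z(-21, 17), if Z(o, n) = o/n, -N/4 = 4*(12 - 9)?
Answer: 566/17 ≈ 33.294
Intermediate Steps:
N = -48 (N = -16*(12 - 9) = -16*3 = -4*12 = -48)
-26 + N*Z(-21, 17) = -26 - (-1008)/17 = -26 - 48*(-21/17) = -26 + 1008/17 = 566/17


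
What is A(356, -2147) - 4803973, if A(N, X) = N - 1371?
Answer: -4804988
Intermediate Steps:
A(N, X) = -1371 + N
A(356, -2147) - 4803973 = (-1371 + 356) - 4803973 = -1015 - 4803973 = -4804988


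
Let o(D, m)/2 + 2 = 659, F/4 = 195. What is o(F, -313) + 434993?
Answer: 436307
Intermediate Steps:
F = 780 (F = 4*195 = 780)
o(D, m) = 1314 (o(D, m) = -4 + 2*659 = -4 + 1318 = 1314)
o(F, -313) + 434993 = 1314 + 434993 = 436307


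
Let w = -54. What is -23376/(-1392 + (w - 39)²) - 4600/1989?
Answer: -26625688/4811391 ≈ -5.5339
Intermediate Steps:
-23376/(-1392 + (w - 39)²) - 4600/1989 = -23376/(-1392 + (-54 - 39)²) - 4600/1989 = -23376/(-1392 + (-93)²) - 4600*1/1989 = -23376/(-1392 + 8649) - 4600/1989 = -23376/7257 - 4600/1989 = -23376*1/7257 - 4600/1989 = -7792/2419 - 4600/1989 = -26625688/4811391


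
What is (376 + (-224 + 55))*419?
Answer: 86733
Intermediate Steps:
(376 + (-224 + 55))*419 = (376 - 169)*419 = 207*419 = 86733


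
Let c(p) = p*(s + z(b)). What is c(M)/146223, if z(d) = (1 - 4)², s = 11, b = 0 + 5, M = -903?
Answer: -860/6963 ≈ -0.12351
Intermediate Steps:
b = 5
z(d) = 9 (z(d) = (-3)² = 9)
c(p) = 20*p (c(p) = p*(11 + 9) = p*20 = 20*p)
c(M)/146223 = (20*(-903))/146223 = -18060*1/146223 = -860/6963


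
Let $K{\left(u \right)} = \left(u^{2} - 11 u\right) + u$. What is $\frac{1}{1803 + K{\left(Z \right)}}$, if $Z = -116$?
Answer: $\frac{1}{16419} \approx 6.0905 \cdot 10^{-5}$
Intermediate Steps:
$K{\left(u \right)} = u^{2} - 10 u$
$\frac{1}{1803 + K{\left(Z \right)}} = \frac{1}{1803 - 116 \left(-10 - 116\right)} = \frac{1}{1803 - -14616} = \frac{1}{1803 + 14616} = \frac{1}{16419}$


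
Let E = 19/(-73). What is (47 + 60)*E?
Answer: -2033/73 ≈ -27.849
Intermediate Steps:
E = -19/73 (E = 19*(-1/73) = -19/73 ≈ -0.26027)
(47 + 60)*E = (47 + 60)*(-19/73) = 107*(-19/73) = -2033/73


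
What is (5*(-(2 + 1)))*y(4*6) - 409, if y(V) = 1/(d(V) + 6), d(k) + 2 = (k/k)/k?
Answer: -40033/97 ≈ -412.71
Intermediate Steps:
d(k) = -2 + 1/k (d(k) = -2 + (k/k)/k = -2 + 1/k)
y(V) = 1/(4 + 1/V) (y(V) = 1/((-2 + 1/V) + 6) = 1/(4 + 1/V))
(5*(-(2 + 1)))*y(4*6) - 409 = (5*(-(2 + 1)))*((4*6)/(1 + 4*(4*6))) - 409 = (5*(-1*3))*(24/(1 + 4*24)) - 409 = (5*(-3))*(24/(1 + 96)) - 409 = -360/97 - 409 = -40033/97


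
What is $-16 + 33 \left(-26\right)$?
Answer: $-874$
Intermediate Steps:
$-16 + 33 \left(-26\right) = -16 - 858 = -874$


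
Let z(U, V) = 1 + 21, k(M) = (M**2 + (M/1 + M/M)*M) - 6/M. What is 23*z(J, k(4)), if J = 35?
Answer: 506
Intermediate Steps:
k(M) = M**2 - 6/M + M*(1 + M) (k(M) = (M**2 + (M*1 + 1)*M) - 6/M = (M**2 + (M + 1)*M) - 6/M = (M**2 + (1 + M)*M) - 6/M = (M**2 + M*(1 + M)) - 6/M = M**2 - 6/M + M*(1 + M))
z(U, V) = 22
23*z(J, k(4)) = 23*22 = 506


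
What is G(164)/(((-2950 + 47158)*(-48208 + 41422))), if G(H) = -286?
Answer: 11/11538288 ≈ 9.5335e-7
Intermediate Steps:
G(164)/(((-2950 + 47158)*(-48208 + 41422))) = -286*1/((-48208 + 41422)*(-2950 + 47158)) = -286/(44208*(-6786)) = -286/(-299995488) = -286*(-1/299995488) = 11/11538288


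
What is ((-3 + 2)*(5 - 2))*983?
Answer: -2949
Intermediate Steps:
((-3 + 2)*(5 - 2))*983 = -1*3*983 = -3*983 = -2949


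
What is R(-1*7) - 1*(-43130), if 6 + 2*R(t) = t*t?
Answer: 86303/2 ≈ 43152.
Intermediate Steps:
R(t) = -3 + t²/2 (R(t) = -3 + (t*t)/2 = -3 + t²/2)
R(-1*7) - 1*(-43130) = (-3 + (-1*7)²/2) - 1*(-43130) = (-3 + (½)*(-7)²) + 43130 = (-3 + (½)*49) + 43130 = (-3 + 49/2) + 43130 = 43/2 + 43130 = 86303/2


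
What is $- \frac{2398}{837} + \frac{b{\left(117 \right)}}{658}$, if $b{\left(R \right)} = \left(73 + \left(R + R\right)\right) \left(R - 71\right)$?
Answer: $\frac{5121115}{275373} \approx 18.597$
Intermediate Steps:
$b{\left(R \right)} = \left(-71 + R\right) \left(73 + 2 R\right)$ ($b{\left(R \right)} = \left(73 + 2 R\right) \left(-71 + R\right) = \left(-71 + R\right) \left(73 + 2 R\right)$)
$- \frac{2398}{837} + \frac{b{\left(117 \right)}}{658} = - \frac{2398}{837} + \frac{-5183 - 8073 + 2 \cdot 117^{2}}{658} = \left(-2398\right) \frac{1}{837} + \left(-5183 - 8073 + 2 \cdot 13689\right) \frac{1}{658} = - \frac{2398}{837} + \left(-5183 - 8073 + 27378\right) \frac{1}{658} = - \frac{2398}{837} + 14122 \cdot \frac{1}{658} = - \frac{2398}{837} + \frac{7061}{329} = \frac{5121115}{275373}$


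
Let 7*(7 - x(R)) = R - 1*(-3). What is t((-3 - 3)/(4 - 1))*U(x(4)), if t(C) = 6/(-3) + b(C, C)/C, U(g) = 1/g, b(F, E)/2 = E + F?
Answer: ⅓ ≈ 0.33333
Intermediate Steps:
b(F, E) = 2*E + 2*F (b(F, E) = 2*(E + F) = 2*E + 2*F)
x(R) = 46/7 - R/7 (x(R) = 7 - (R - 1*(-3))/7 = 7 - (R + 3)/7 = 7 - (3 + R)/7 = 7 + (-3/7 - R/7) = 46/7 - R/7)
t(C) = 2 (t(C) = 6/(-3) + (2*C + 2*C)/C = 6*(-⅓) + (4*C)/C = -2 + 4 = 2)
t((-3 - 3)/(4 - 1))*U(x(4)) = 2/(46/7 - ⅐*4) = 2/(46/7 - 4/7) = 2/6 = 2*(⅙) = ⅓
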